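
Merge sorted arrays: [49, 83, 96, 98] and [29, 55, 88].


Take 29 from B
Take 49 from A
Take 55 from B
Take 83 from A
Take 88 from B

Merged: [29, 49, 55, 83, 88, 96, 98]


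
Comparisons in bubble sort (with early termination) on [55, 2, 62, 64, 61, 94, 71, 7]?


Algorithm: bubble sort (with early termination)
Input: [55, 2, 62, 64, 61, 94, 71, 7]
Sorted: [2, 7, 55, 61, 62, 64, 71, 94]

28


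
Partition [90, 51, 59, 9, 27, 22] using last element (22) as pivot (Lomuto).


Pivot: 22
  9 <= 22: swap -> [9, 51, 59, 90, 27, 22]
Place pivot at 1: [9, 22, 59, 90, 27, 51]

Partitioned: [9, 22, 59, 90, 27, 51]


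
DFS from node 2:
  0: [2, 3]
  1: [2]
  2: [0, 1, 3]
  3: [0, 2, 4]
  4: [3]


Visit 2, push [3, 1, 0]
Visit 0, push [3]
Visit 3, push [4]
Visit 4, push []
Visit 1, push []

DFS order: [2, 0, 3, 4, 1]


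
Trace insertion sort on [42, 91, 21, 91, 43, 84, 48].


Initial: [42, 91, 21, 91, 43, 84, 48]
Insert 91: [42, 91, 21, 91, 43, 84, 48]
Insert 21: [21, 42, 91, 91, 43, 84, 48]
Insert 91: [21, 42, 91, 91, 43, 84, 48]
Insert 43: [21, 42, 43, 91, 91, 84, 48]
Insert 84: [21, 42, 43, 84, 91, 91, 48]
Insert 48: [21, 42, 43, 48, 84, 91, 91]

Sorted: [21, 42, 43, 48, 84, 91, 91]


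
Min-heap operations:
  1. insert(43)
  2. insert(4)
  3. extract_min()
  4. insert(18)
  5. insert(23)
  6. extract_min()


insert(43) -> [43]
insert(4) -> [4, 43]
extract_min()->4, [43]
insert(18) -> [18, 43]
insert(23) -> [18, 43, 23]
extract_min()->18, [23, 43]

Final heap: [23, 43]


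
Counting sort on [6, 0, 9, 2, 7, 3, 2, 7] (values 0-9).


Input: [6, 0, 9, 2, 7, 3, 2, 7]
Counts: [1, 0, 2, 1, 0, 0, 1, 2, 0, 1]

Sorted: [0, 2, 2, 3, 6, 7, 7, 9]


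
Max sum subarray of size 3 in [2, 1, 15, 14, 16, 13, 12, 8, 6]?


[0:3]: 18
[1:4]: 30
[2:5]: 45
[3:6]: 43
[4:7]: 41
[5:8]: 33
[6:9]: 26

Max: 45 at [2:5]


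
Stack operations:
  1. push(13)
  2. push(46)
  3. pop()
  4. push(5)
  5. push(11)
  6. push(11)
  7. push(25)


push(13) -> [13]
push(46) -> [13, 46]
pop()->46, [13]
push(5) -> [13, 5]
push(11) -> [13, 5, 11]
push(11) -> [13, 5, 11, 11]
push(25) -> [13, 5, 11, 11, 25]

Final stack: [13, 5, 11, 11, 25]


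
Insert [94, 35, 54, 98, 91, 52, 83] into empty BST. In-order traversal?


Insert 94: root
Insert 35: L from 94
Insert 54: L from 94 -> R from 35
Insert 98: R from 94
Insert 91: L from 94 -> R from 35 -> R from 54
Insert 52: L from 94 -> R from 35 -> L from 54
Insert 83: L from 94 -> R from 35 -> R from 54 -> L from 91

In-order: [35, 52, 54, 83, 91, 94, 98]


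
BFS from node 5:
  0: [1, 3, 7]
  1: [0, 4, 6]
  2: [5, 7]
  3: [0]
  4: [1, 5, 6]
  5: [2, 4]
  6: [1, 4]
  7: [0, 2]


Visit 5, enqueue [2, 4]
Visit 2, enqueue [7]
Visit 4, enqueue [1, 6]
Visit 7, enqueue [0]
Visit 1, enqueue []
Visit 6, enqueue []
Visit 0, enqueue [3]
Visit 3, enqueue []

BFS order: [5, 2, 4, 7, 1, 6, 0, 3]


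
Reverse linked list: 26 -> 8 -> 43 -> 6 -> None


Step 1: curr=26, set curr.next=prev(None) | reversed so far: 26
Step 2: curr=8, set curr.next=prev(26) | reversed so far: 8 -> 26
Step 3: curr=43, set curr.next=prev(8) | reversed so far: 43 -> 8 -> 26
Step 4: curr=6, set curr.next=prev(43) | reversed so far: 6 -> 43 -> 8 -> 26

6 -> 43 -> 8 -> 26 -> None


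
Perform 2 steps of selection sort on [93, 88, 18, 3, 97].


Initial: [93, 88, 18, 3, 97]
Step 1: min=3 at 3
  Swap: [3, 88, 18, 93, 97]
Step 2: min=18 at 2
  Swap: [3, 18, 88, 93, 97]

After 2 steps: [3, 18, 88, 93, 97]


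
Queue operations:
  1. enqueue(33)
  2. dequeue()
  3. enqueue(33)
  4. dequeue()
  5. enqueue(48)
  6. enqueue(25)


enqueue(33) -> [33]
dequeue()->33, []
enqueue(33) -> [33]
dequeue()->33, []
enqueue(48) -> [48]
enqueue(25) -> [48, 25]

Final queue: [48, 25]


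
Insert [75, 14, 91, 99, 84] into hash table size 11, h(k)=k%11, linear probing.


Insert 75: h=9 -> slot 9
Insert 14: h=3 -> slot 3
Insert 91: h=3, 1 probes -> slot 4
Insert 99: h=0 -> slot 0
Insert 84: h=7 -> slot 7

Table: [99, None, None, 14, 91, None, None, 84, None, 75, None]


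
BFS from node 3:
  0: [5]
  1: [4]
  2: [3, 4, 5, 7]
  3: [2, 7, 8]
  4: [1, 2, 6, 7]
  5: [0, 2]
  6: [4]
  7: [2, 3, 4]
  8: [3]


Visit 3, enqueue [2, 7, 8]
Visit 2, enqueue [4, 5]
Visit 7, enqueue []
Visit 8, enqueue []
Visit 4, enqueue [1, 6]
Visit 5, enqueue [0]
Visit 1, enqueue []
Visit 6, enqueue []
Visit 0, enqueue []

BFS order: [3, 2, 7, 8, 4, 5, 1, 6, 0]


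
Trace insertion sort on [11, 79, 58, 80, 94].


Initial: [11, 79, 58, 80, 94]
Insert 79: [11, 79, 58, 80, 94]
Insert 58: [11, 58, 79, 80, 94]
Insert 80: [11, 58, 79, 80, 94]
Insert 94: [11, 58, 79, 80, 94]

Sorted: [11, 58, 79, 80, 94]


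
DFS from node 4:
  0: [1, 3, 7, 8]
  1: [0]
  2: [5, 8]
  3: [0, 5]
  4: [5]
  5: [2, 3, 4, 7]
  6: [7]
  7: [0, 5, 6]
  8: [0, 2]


Visit 4, push [5]
Visit 5, push [7, 3, 2]
Visit 2, push [8]
Visit 8, push [0]
Visit 0, push [7, 3, 1]
Visit 1, push []
Visit 3, push []
Visit 7, push [6]
Visit 6, push []

DFS order: [4, 5, 2, 8, 0, 1, 3, 7, 6]


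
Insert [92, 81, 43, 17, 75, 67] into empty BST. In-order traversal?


Insert 92: root
Insert 81: L from 92
Insert 43: L from 92 -> L from 81
Insert 17: L from 92 -> L from 81 -> L from 43
Insert 75: L from 92 -> L from 81 -> R from 43
Insert 67: L from 92 -> L from 81 -> R from 43 -> L from 75

In-order: [17, 43, 67, 75, 81, 92]


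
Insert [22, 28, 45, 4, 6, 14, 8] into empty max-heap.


Insert 22: [22]
Insert 28: [28, 22]
Insert 45: [45, 22, 28]
Insert 4: [45, 22, 28, 4]
Insert 6: [45, 22, 28, 4, 6]
Insert 14: [45, 22, 28, 4, 6, 14]
Insert 8: [45, 22, 28, 4, 6, 14, 8]

Final heap: [45, 22, 28, 4, 6, 14, 8]


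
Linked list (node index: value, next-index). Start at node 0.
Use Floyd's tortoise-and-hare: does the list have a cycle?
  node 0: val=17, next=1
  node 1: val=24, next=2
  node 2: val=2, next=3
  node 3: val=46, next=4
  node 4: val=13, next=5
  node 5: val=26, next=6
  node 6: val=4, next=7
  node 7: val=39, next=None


Floyd's tortoise (slow, +1) and hare (fast, +2):
  init: slow=0, fast=0
  step 1: slow=1, fast=2
  step 2: slow=2, fast=4
  step 3: slow=3, fast=6
  step 4: fast 6->7->None, no cycle

Cycle: no


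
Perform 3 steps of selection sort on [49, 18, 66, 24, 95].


Initial: [49, 18, 66, 24, 95]
Step 1: min=18 at 1
  Swap: [18, 49, 66, 24, 95]
Step 2: min=24 at 3
  Swap: [18, 24, 66, 49, 95]
Step 3: min=49 at 3
  Swap: [18, 24, 49, 66, 95]

After 3 steps: [18, 24, 49, 66, 95]


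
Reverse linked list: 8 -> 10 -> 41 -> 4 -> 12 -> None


Step 1: curr=8, set curr.next=prev(None) | reversed so far: 8
Step 2: curr=10, set curr.next=prev(8) | reversed so far: 10 -> 8
Step 3: curr=41, set curr.next=prev(10) | reversed so far: 41 -> 10 -> 8
Step 4: curr=4, set curr.next=prev(41) | reversed so far: 4 -> 41 -> 10 -> 8
Step 5: curr=12, set curr.next=prev(4) | reversed so far: 12 -> 4 -> 41 -> 10 -> 8

12 -> 4 -> 41 -> 10 -> 8 -> None


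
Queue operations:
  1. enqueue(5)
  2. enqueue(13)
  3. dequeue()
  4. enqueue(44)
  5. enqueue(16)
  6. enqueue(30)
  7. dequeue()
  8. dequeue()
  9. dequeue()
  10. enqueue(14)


enqueue(5) -> [5]
enqueue(13) -> [5, 13]
dequeue()->5, [13]
enqueue(44) -> [13, 44]
enqueue(16) -> [13, 44, 16]
enqueue(30) -> [13, 44, 16, 30]
dequeue()->13, [44, 16, 30]
dequeue()->44, [16, 30]
dequeue()->16, [30]
enqueue(14) -> [30, 14]

Final queue: [30, 14]


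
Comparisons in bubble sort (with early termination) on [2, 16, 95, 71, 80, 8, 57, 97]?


Algorithm: bubble sort (with early termination)
Input: [2, 16, 95, 71, 80, 8, 57, 97]
Sorted: [2, 8, 16, 57, 71, 80, 95, 97]

25


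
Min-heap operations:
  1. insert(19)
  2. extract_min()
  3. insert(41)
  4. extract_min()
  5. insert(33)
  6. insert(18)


insert(19) -> [19]
extract_min()->19, []
insert(41) -> [41]
extract_min()->41, []
insert(33) -> [33]
insert(18) -> [18, 33]

Final heap: [18, 33]


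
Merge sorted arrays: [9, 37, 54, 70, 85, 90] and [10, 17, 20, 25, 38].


Take 9 from A
Take 10 from B
Take 17 from B
Take 20 from B
Take 25 from B
Take 37 from A
Take 38 from B

Merged: [9, 10, 17, 20, 25, 37, 38, 54, 70, 85, 90]


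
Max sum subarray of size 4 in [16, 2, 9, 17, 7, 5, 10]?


[0:4]: 44
[1:5]: 35
[2:6]: 38
[3:7]: 39

Max: 44 at [0:4]


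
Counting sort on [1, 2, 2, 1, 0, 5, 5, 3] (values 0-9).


Input: [1, 2, 2, 1, 0, 5, 5, 3]
Counts: [1, 2, 2, 1, 0, 2, 0, 0, 0, 0]

Sorted: [0, 1, 1, 2, 2, 3, 5, 5]


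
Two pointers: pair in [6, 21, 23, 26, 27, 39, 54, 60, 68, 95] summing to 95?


lo=0(6)+hi=9(95)=101
lo=0(6)+hi=8(68)=74
lo=1(21)+hi=8(68)=89
lo=2(23)+hi=8(68)=91
lo=3(26)+hi=8(68)=94
lo=4(27)+hi=8(68)=95

Yes: 27+68=95


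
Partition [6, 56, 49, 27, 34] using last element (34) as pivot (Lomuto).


Pivot: 34
  6 <= 34: advance i (no swap)
  27 <= 34: swap -> [6, 27, 49, 56, 34]
Place pivot at 2: [6, 27, 34, 56, 49]

Partitioned: [6, 27, 34, 56, 49]


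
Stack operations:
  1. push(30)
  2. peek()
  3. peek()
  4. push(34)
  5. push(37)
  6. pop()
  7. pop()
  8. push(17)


push(30) -> [30]
peek()->30
peek()->30
push(34) -> [30, 34]
push(37) -> [30, 34, 37]
pop()->37, [30, 34]
pop()->34, [30]
push(17) -> [30, 17]

Final stack: [30, 17]


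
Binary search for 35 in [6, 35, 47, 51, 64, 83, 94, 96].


Step 1: lo=0, hi=7, mid=3, val=51
Step 2: lo=0, hi=2, mid=1, val=35

Found at index 1


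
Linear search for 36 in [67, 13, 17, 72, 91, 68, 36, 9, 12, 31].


i=0: 67!=36
i=1: 13!=36
i=2: 17!=36
i=3: 72!=36
i=4: 91!=36
i=5: 68!=36
i=6: 36==36 found!

Found at 6, 7 comps


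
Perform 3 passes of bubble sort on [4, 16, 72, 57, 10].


Initial: [4, 16, 72, 57, 10]
Pass 1: [4, 16, 57, 10, 72] (2 swaps)
Pass 2: [4, 16, 10, 57, 72] (1 swaps)
Pass 3: [4, 10, 16, 57, 72] (1 swaps)

After 3 passes: [4, 10, 16, 57, 72]


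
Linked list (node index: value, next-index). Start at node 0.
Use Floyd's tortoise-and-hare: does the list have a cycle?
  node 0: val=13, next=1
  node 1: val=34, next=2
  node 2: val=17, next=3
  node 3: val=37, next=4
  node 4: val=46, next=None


Floyd's tortoise (slow, +1) and hare (fast, +2):
  init: slow=0, fast=0
  step 1: slow=1, fast=2
  step 2: slow=2, fast=4
  step 3: fast -> None, no cycle

Cycle: no


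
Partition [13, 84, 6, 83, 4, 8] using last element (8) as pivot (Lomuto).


Pivot: 8
  6 <= 8: swap -> [6, 84, 13, 83, 4, 8]
  4 <= 8: swap -> [6, 4, 13, 83, 84, 8]
Place pivot at 2: [6, 4, 8, 83, 84, 13]

Partitioned: [6, 4, 8, 83, 84, 13]


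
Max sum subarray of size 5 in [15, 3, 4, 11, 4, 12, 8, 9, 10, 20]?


[0:5]: 37
[1:6]: 34
[2:7]: 39
[3:8]: 44
[4:9]: 43
[5:10]: 59

Max: 59 at [5:10]


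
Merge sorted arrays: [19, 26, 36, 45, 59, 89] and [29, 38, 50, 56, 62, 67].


Take 19 from A
Take 26 from A
Take 29 from B
Take 36 from A
Take 38 from B
Take 45 from A
Take 50 from B
Take 56 from B
Take 59 from A
Take 62 from B
Take 67 from B

Merged: [19, 26, 29, 36, 38, 45, 50, 56, 59, 62, 67, 89]


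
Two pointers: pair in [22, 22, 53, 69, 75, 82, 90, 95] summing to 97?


lo=0(22)+hi=7(95)=117
lo=0(22)+hi=6(90)=112
lo=0(22)+hi=5(82)=104
lo=0(22)+hi=4(75)=97

Yes: 22+75=97


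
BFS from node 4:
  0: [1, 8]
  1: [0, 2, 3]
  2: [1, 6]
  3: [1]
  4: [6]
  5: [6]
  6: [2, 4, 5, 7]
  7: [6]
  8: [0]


Visit 4, enqueue [6]
Visit 6, enqueue [2, 5, 7]
Visit 2, enqueue [1]
Visit 5, enqueue []
Visit 7, enqueue []
Visit 1, enqueue [0, 3]
Visit 0, enqueue [8]
Visit 3, enqueue []
Visit 8, enqueue []

BFS order: [4, 6, 2, 5, 7, 1, 0, 3, 8]


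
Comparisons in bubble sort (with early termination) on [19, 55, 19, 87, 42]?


Algorithm: bubble sort (with early termination)
Input: [19, 55, 19, 87, 42]
Sorted: [19, 19, 42, 55, 87]

9


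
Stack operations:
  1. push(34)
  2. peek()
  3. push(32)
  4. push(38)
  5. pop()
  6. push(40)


push(34) -> [34]
peek()->34
push(32) -> [34, 32]
push(38) -> [34, 32, 38]
pop()->38, [34, 32]
push(40) -> [34, 32, 40]

Final stack: [34, 32, 40]


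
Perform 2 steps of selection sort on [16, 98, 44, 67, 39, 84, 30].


Initial: [16, 98, 44, 67, 39, 84, 30]
Step 1: min=16 at 0
  Swap: [16, 98, 44, 67, 39, 84, 30]
Step 2: min=30 at 6
  Swap: [16, 30, 44, 67, 39, 84, 98]

After 2 steps: [16, 30, 44, 67, 39, 84, 98]


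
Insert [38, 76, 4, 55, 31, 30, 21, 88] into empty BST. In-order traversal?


Insert 38: root
Insert 76: R from 38
Insert 4: L from 38
Insert 55: R from 38 -> L from 76
Insert 31: L from 38 -> R from 4
Insert 30: L from 38 -> R from 4 -> L from 31
Insert 21: L from 38 -> R from 4 -> L from 31 -> L from 30
Insert 88: R from 38 -> R from 76

In-order: [4, 21, 30, 31, 38, 55, 76, 88]


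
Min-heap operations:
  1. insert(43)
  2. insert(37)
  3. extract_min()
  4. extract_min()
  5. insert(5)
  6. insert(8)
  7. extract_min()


insert(43) -> [43]
insert(37) -> [37, 43]
extract_min()->37, [43]
extract_min()->43, []
insert(5) -> [5]
insert(8) -> [5, 8]
extract_min()->5, [8]

Final heap: [8]


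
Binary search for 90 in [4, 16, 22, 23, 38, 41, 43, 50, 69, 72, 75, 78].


Step 1: lo=0, hi=11, mid=5, val=41
Step 2: lo=6, hi=11, mid=8, val=69
Step 3: lo=9, hi=11, mid=10, val=75
Step 4: lo=11, hi=11, mid=11, val=78

Not found


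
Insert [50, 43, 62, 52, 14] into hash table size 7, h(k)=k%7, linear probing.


Insert 50: h=1 -> slot 1
Insert 43: h=1, 1 probes -> slot 2
Insert 62: h=6 -> slot 6
Insert 52: h=3 -> slot 3
Insert 14: h=0 -> slot 0

Table: [14, 50, 43, 52, None, None, 62]


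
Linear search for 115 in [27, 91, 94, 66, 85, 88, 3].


i=0: 27!=115
i=1: 91!=115
i=2: 94!=115
i=3: 66!=115
i=4: 85!=115
i=5: 88!=115
i=6: 3!=115

Not found, 7 comps


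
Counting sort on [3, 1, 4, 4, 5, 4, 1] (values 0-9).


Input: [3, 1, 4, 4, 5, 4, 1]
Counts: [0, 2, 0, 1, 3, 1, 0, 0, 0, 0]

Sorted: [1, 1, 3, 4, 4, 4, 5]


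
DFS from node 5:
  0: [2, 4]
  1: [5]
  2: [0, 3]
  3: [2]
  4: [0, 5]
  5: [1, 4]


Visit 5, push [4, 1]
Visit 1, push []
Visit 4, push [0]
Visit 0, push [2]
Visit 2, push [3]
Visit 3, push []

DFS order: [5, 1, 4, 0, 2, 3]


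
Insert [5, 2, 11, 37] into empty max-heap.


Insert 5: [5]
Insert 2: [5, 2]
Insert 11: [11, 2, 5]
Insert 37: [37, 11, 5, 2]

Final heap: [37, 11, 5, 2]


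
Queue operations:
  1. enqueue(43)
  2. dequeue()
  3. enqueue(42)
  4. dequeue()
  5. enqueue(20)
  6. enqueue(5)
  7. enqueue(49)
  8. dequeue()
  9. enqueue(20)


enqueue(43) -> [43]
dequeue()->43, []
enqueue(42) -> [42]
dequeue()->42, []
enqueue(20) -> [20]
enqueue(5) -> [20, 5]
enqueue(49) -> [20, 5, 49]
dequeue()->20, [5, 49]
enqueue(20) -> [5, 49, 20]

Final queue: [5, 49, 20]


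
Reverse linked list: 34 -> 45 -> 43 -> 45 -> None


Step 1: curr=34, set curr.next=prev(None) | reversed so far: 34
Step 2: curr=45, set curr.next=prev(34) | reversed so far: 45 -> 34
Step 3: curr=43, set curr.next=prev(45) | reversed so far: 43 -> 45 -> 34
Step 4: curr=45, set curr.next=prev(43) | reversed so far: 45 -> 43 -> 45 -> 34

45 -> 43 -> 45 -> 34 -> None


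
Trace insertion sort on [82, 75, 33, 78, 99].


Initial: [82, 75, 33, 78, 99]
Insert 75: [75, 82, 33, 78, 99]
Insert 33: [33, 75, 82, 78, 99]
Insert 78: [33, 75, 78, 82, 99]
Insert 99: [33, 75, 78, 82, 99]

Sorted: [33, 75, 78, 82, 99]


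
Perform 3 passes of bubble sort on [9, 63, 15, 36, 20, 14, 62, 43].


Initial: [9, 63, 15, 36, 20, 14, 62, 43]
Pass 1: [9, 15, 36, 20, 14, 62, 43, 63] (6 swaps)
Pass 2: [9, 15, 20, 14, 36, 43, 62, 63] (3 swaps)
Pass 3: [9, 15, 14, 20, 36, 43, 62, 63] (1 swaps)

After 3 passes: [9, 15, 14, 20, 36, 43, 62, 63]


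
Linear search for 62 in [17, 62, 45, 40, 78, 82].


i=0: 17!=62
i=1: 62==62 found!

Found at 1, 2 comps


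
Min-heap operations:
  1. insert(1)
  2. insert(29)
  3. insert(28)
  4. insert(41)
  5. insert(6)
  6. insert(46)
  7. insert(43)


insert(1) -> [1]
insert(29) -> [1, 29]
insert(28) -> [1, 29, 28]
insert(41) -> [1, 29, 28, 41]
insert(6) -> [1, 6, 28, 41, 29]
insert(46) -> [1, 6, 28, 41, 29, 46]
insert(43) -> [1, 6, 28, 41, 29, 46, 43]

Final heap: [1, 6, 28, 41, 29, 46, 43]


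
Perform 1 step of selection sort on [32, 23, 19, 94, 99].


Initial: [32, 23, 19, 94, 99]
Step 1: min=19 at 2
  Swap: [19, 23, 32, 94, 99]

After 1 step: [19, 23, 32, 94, 99]


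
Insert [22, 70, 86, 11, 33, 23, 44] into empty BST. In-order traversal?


Insert 22: root
Insert 70: R from 22
Insert 86: R from 22 -> R from 70
Insert 11: L from 22
Insert 33: R from 22 -> L from 70
Insert 23: R from 22 -> L from 70 -> L from 33
Insert 44: R from 22 -> L from 70 -> R from 33

In-order: [11, 22, 23, 33, 44, 70, 86]


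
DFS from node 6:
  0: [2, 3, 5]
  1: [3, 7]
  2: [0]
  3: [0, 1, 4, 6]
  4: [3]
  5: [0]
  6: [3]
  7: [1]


Visit 6, push [3]
Visit 3, push [4, 1, 0]
Visit 0, push [5, 2]
Visit 2, push []
Visit 5, push []
Visit 1, push [7]
Visit 7, push []
Visit 4, push []

DFS order: [6, 3, 0, 2, 5, 1, 7, 4]


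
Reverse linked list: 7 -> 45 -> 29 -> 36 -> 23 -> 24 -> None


Step 1: curr=7, set curr.next=prev(None) | reversed so far: 7
Step 2: curr=45, set curr.next=prev(7) | reversed so far: 45 -> 7
Step 3: curr=29, set curr.next=prev(45) | reversed so far: 29 -> 45 -> 7
Step 4: curr=36, set curr.next=prev(29) | reversed so far: 36 -> 29 -> 45 -> 7
Step 5: curr=23, set curr.next=prev(36) | reversed so far: 23 -> 36 -> 29 -> 45 -> 7
Step 6: curr=24, set curr.next=prev(23) | reversed so far: 24 -> 23 -> 36 -> 29 -> 45 -> 7

24 -> 23 -> 36 -> 29 -> 45 -> 7 -> None


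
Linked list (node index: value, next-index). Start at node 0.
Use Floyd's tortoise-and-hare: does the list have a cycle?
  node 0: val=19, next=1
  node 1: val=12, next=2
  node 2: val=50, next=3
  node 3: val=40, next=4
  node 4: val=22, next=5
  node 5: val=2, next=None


Floyd's tortoise (slow, +1) and hare (fast, +2):
  init: slow=0, fast=0
  step 1: slow=1, fast=2
  step 2: slow=2, fast=4
  step 3: fast 4->5->None, no cycle

Cycle: no


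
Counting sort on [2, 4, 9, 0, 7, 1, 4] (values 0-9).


Input: [2, 4, 9, 0, 7, 1, 4]
Counts: [1, 1, 1, 0, 2, 0, 0, 1, 0, 1]

Sorted: [0, 1, 2, 4, 4, 7, 9]


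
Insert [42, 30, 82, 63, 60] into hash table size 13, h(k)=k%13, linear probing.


Insert 42: h=3 -> slot 3
Insert 30: h=4 -> slot 4
Insert 82: h=4, 1 probes -> slot 5
Insert 63: h=11 -> slot 11
Insert 60: h=8 -> slot 8

Table: [None, None, None, 42, 30, 82, None, None, 60, None, None, 63, None]


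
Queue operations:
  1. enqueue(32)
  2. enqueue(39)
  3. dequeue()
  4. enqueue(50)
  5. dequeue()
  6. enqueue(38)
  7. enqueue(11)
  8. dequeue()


enqueue(32) -> [32]
enqueue(39) -> [32, 39]
dequeue()->32, [39]
enqueue(50) -> [39, 50]
dequeue()->39, [50]
enqueue(38) -> [50, 38]
enqueue(11) -> [50, 38, 11]
dequeue()->50, [38, 11]

Final queue: [38, 11]


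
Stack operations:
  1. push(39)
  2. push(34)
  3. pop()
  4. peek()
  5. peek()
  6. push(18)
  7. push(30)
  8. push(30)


push(39) -> [39]
push(34) -> [39, 34]
pop()->34, [39]
peek()->39
peek()->39
push(18) -> [39, 18]
push(30) -> [39, 18, 30]
push(30) -> [39, 18, 30, 30]

Final stack: [39, 18, 30, 30]


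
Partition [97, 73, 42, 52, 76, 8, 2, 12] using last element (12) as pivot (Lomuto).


Pivot: 12
  8 <= 12: swap -> [8, 73, 42, 52, 76, 97, 2, 12]
  2 <= 12: swap -> [8, 2, 42, 52, 76, 97, 73, 12]
Place pivot at 2: [8, 2, 12, 52, 76, 97, 73, 42]

Partitioned: [8, 2, 12, 52, 76, 97, 73, 42]


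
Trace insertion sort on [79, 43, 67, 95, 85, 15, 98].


Initial: [79, 43, 67, 95, 85, 15, 98]
Insert 43: [43, 79, 67, 95, 85, 15, 98]
Insert 67: [43, 67, 79, 95, 85, 15, 98]
Insert 95: [43, 67, 79, 95, 85, 15, 98]
Insert 85: [43, 67, 79, 85, 95, 15, 98]
Insert 15: [15, 43, 67, 79, 85, 95, 98]
Insert 98: [15, 43, 67, 79, 85, 95, 98]

Sorted: [15, 43, 67, 79, 85, 95, 98]


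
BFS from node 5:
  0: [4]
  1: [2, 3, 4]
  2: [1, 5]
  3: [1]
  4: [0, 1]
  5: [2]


Visit 5, enqueue [2]
Visit 2, enqueue [1]
Visit 1, enqueue [3, 4]
Visit 3, enqueue []
Visit 4, enqueue [0]
Visit 0, enqueue []

BFS order: [5, 2, 1, 3, 4, 0]


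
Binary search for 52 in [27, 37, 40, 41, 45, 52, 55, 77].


Step 1: lo=0, hi=7, mid=3, val=41
Step 2: lo=4, hi=7, mid=5, val=52

Found at index 5


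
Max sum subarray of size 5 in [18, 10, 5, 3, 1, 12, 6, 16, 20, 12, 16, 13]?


[0:5]: 37
[1:6]: 31
[2:7]: 27
[3:8]: 38
[4:9]: 55
[5:10]: 66
[6:11]: 70
[7:12]: 77

Max: 77 at [7:12]


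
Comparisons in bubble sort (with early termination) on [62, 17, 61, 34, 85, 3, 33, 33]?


Algorithm: bubble sort (with early termination)
Input: [62, 17, 61, 34, 85, 3, 33, 33]
Sorted: [3, 17, 33, 33, 34, 61, 62, 85]

27


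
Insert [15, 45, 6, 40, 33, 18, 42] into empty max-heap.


Insert 15: [15]
Insert 45: [45, 15]
Insert 6: [45, 15, 6]
Insert 40: [45, 40, 6, 15]
Insert 33: [45, 40, 6, 15, 33]
Insert 18: [45, 40, 18, 15, 33, 6]
Insert 42: [45, 40, 42, 15, 33, 6, 18]

Final heap: [45, 40, 42, 15, 33, 6, 18]


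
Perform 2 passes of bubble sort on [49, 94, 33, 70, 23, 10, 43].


Initial: [49, 94, 33, 70, 23, 10, 43]
Pass 1: [49, 33, 70, 23, 10, 43, 94] (5 swaps)
Pass 2: [33, 49, 23, 10, 43, 70, 94] (4 swaps)

After 2 passes: [33, 49, 23, 10, 43, 70, 94]


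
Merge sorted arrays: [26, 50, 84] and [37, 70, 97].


Take 26 from A
Take 37 from B
Take 50 from A
Take 70 from B
Take 84 from A

Merged: [26, 37, 50, 70, 84, 97]


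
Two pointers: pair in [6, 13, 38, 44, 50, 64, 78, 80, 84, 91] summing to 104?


lo=0(6)+hi=9(91)=97
lo=1(13)+hi=9(91)=104

Yes: 13+91=104


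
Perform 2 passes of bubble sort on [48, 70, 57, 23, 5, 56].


Initial: [48, 70, 57, 23, 5, 56]
Pass 1: [48, 57, 23, 5, 56, 70] (4 swaps)
Pass 2: [48, 23, 5, 56, 57, 70] (3 swaps)

After 2 passes: [48, 23, 5, 56, 57, 70]


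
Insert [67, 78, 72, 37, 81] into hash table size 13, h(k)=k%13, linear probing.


Insert 67: h=2 -> slot 2
Insert 78: h=0 -> slot 0
Insert 72: h=7 -> slot 7
Insert 37: h=11 -> slot 11
Insert 81: h=3 -> slot 3

Table: [78, None, 67, 81, None, None, None, 72, None, None, None, 37, None]


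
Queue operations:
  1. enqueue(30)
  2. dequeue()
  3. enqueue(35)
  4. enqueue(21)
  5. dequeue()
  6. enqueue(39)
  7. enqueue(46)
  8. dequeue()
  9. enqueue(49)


enqueue(30) -> [30]
dequeue()->30, []
enqueue(35) -> [35]
enqueue(21) -> [35, 21]
dequeue()->35, [21]
enqueue(39) -> [21, 39]
enqueue(46) -> [21, 39, 46]
dequeue()->21, [39, 46]
enqueue(49) -> [39, 46, 49]

Final queue: [39, 46, 49]


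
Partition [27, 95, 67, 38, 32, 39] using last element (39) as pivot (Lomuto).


Pivot: 39
  27 <= 39: advance i (no swap)
  38 <= 39: swap -> [27, 38, 67, 95, 32, 39]
  32 <= 39: swap -> [27, 38, 32, 95, 67, 39]
Place pivot at 3: [27, 38, 32, 39, 67, 95]

Partitioned: [27, 38, 32, 39, 67, 95]


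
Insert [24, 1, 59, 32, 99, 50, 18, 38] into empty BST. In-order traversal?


Insert 24: root
Insert 1: L from 24
Insert 59: R from 24
Insert 32: R from 24 -> L from 59
Insert 99: R from 24 -> R from 59
Insert 50: R from 24 -> L from 59 -> R from 32
Insert 18: L from 24 -> R from 1
Insert 38: R from 24 -> L from 59 -> R from 32 -> L from 50

In-order: [1, 18, 24, 32, 38, 50, 59, 99]


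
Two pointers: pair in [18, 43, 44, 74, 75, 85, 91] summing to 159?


lo=0(18)+hi=6(91)=109
lo=1(43)+hi=6(91)=134
lo=2(44)+hi=6(91)=135
lo=3(74)+hi=6(91)=165
lo=3(74)+hi=5(85)=159

Yes: 74+85=159


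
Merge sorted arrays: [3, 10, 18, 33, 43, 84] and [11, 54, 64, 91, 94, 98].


Take 3 from A
Take 10 from A
Take 11 from B
Take 18 from A
Take 33 from A
Take 43 from A
Take 54 from B
Take 64 from B
Take 84 from A

Merged: [3, 10, 11, 18, 33, 43, 54, 64, 84, 91, 94, 98]


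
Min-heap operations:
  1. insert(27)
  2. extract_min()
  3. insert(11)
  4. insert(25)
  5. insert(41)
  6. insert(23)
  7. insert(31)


insert(27) -> [27]
extract_min()->27, []
insert(11) -> [11]
insert(25) -> [11, 25]
insert(41) -> [11, 25, 41]
insert(23) -> [11, 23, 41, 25]
insert(31) -> [11, 23, 41, 25, 31]

Final heap: [11, 23, 41, 25, 31]


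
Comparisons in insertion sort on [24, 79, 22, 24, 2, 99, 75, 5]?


Algorithm: insertion sort
Input: [24, 79, 22, 24, 2, 99, 75, 5]
Sorted: [2, 5, 22, 24, 24, 75, 79, 99]

20


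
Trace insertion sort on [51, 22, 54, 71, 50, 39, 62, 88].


Initial: [51, 22, 54, 71, 50, 39, 62, 88]
Insert 22: [22, 51, 54, 71, 50, 39, 62, 88]
Insert 54: [22, 51, 54, 71, 50, 39, 62, 88]
Insert 71: [22, 51, 54, 71, 50, 39, 62, 88]
Insert 50: [22, 50, 51, 54, 71, 39, 62, 88]
Insert 39: [22, 39, 50, 51, 54, 71, 62, 88]
Insert 62: [22, 39, 50, 51, 54, 62, 71, 88]
Insert 88: [22, 39, 50, 51, 54, 62, 71, 88]

Sorted: [22, 39, 50, 51, 54, 62, 71, 88]


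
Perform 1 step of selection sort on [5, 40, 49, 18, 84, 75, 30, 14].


Initial: [5, 40, 49, 18, 84, 75, 30, 14]
Step 1: min=5 at 0
  Swap: [5, 40, 49, 18, 84, 75, 30, 14]

After 1 step: [5, 40, 49, 18, 84, 75, 30, 14]


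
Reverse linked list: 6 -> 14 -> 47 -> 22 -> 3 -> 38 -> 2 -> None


Step 1: curr=6, set curr.next=prev(None) | reversed so far: 6
Step 2: curr=14, set curr.next=prev(6) | reversed so far: 14 -> 6
Step 3: curr=47, set curr.next=prev(14) | reversed so far: 47 -> 14 -> 6
Step 4: curr=22, set curr.next=prev(47) | reversed so far: 22 -> 47 -> 14 -> 6
Step 5: curr=3, set curr.next=prev(22) | reversed so far: 3 -> 22 -> 47 -> 14 -> 6
Step 6: curr=38, set curr.next=prev(3) | reversed so far: 38 -> 3 -> 22 -> 47 -> 14 -> 6
Step 7: curr=2, set curr.next=prev(38) | reversed so far: 2 -> 38 -> 3 -> 22 -> 47 -> 14 -> 6

2 -> 38 -> 3 -> 22 -> 47 -> 14 -> 6 -> None


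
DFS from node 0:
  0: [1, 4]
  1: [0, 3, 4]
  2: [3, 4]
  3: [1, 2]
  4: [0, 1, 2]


Visit 0, push [4, 1]
Visit 1, push [4, 3]
Visit 3, push [2]
Visit 2, push [4]
Visit 4, push []

DFS order: [0, 1, 3, 2, 4]


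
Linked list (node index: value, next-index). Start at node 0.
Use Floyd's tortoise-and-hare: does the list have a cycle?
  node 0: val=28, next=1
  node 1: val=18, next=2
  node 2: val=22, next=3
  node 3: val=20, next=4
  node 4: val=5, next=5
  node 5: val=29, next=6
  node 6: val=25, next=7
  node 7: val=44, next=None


Floyd's tortoise (slow, +1) and hare (fast, +2):
  init: slow=0, fast=0
  step 1: slow=1, fast=2
  step 2: slow=2, fast=4
  step 3: slow=3, fast=6
  step 4: fast 6->7->None, no cycle

Cycle: no


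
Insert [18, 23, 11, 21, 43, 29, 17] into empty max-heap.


Insert 18: [18]
Insert 23: [23, 18]
Insert 11: [23, 18, 11]
Insert 21: [23, 21, 11, 18]
Insert 43: [43, 23, 11, 18, 21]
Insert 29: [43, 23, 29, 18, 21, 11]
Insert 17: [43, 23, 29, 18, 21, 11, 17]

Final heap: [43, 23, 29, 18, 21, 11, 17]


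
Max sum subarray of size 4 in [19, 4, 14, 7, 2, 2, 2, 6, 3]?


[0:4]: 44
[1:5]: 27
[2:6]: 25
[3:7]: 13
[4:8]: 12
[5:9]: 13

Max: 44 at [0:4]


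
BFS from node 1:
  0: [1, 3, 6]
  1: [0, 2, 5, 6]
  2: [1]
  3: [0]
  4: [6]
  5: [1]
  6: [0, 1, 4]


Visit 1, enqueue [0, 2, 5, 6]
Visit 0, enqueue [3]
Visit 2, enqueue []
Visit 5, enqueue []
Visit 6, enqueue [4]
Visit 3, enqueue []
Visit 4, enqueue []

BFS order: [1, 0, 2, 5, 6, 3, 4]


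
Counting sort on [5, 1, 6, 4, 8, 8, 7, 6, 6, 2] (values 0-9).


Input: [5, 1, 6, 4, 8, 8, 7, 6, 6, 2]
Counts: [0, 1, 1, 0, 1, 1, 3, 1, 2, 0]

Sorted: [1, 2, 4, 5, 6, 6, 6, 7, 8, 8]


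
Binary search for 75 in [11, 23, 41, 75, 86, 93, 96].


Step 1: lo=0, hi=6, mid=3, val=75

Found at index 3


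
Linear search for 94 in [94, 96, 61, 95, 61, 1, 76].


i=0: 94==94 found!

Found at 0, 1 comps


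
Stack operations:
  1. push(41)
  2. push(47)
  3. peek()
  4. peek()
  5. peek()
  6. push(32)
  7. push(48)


push(41) -> [41]
push(47) -> [41, 47]
peek()->47
peek()->47
peek()->47
push(32) -> [41, 47, 32]
push(48) -> [41, 47, 32, 48]

Final stack: [41, 47, 32, 48]


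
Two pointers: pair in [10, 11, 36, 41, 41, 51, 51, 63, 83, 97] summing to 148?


lo=0(10)+hi=9(97)=107
lo=1(11)+hi=9(97)=108
lo=2(36)+hi=9(97)=133
lo=3(41)+hi=9(97)=138
lo=4(41)+hi=9(97)=138
lo=5(51)+hi=9(97)=148

Yes: 51+97=148


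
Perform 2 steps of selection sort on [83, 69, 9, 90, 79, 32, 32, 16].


Initial: [83, 69, 9, 90, 79, 32, 32, 16]
Step 1: min=9 at 2
  Swap: [9, 69, 83, 90, 79, 32, 32, 16]
Step 2: min=16 at 7
  Swap: [9, 16, 83, 90, 79, 32, 32, 69]

After 2 steps: [9, 16, 83, 90, 79, 32, 32, 69]


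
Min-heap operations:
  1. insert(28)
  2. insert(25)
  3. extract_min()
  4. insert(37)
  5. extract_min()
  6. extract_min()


insert(28) -> [28]
insert(25) -> [25, 28]
extract_min()->25, [28]
insert(37) -> [28, 37]
extract_min()->28, [37]
extract_min()->37, []

Final heap: []


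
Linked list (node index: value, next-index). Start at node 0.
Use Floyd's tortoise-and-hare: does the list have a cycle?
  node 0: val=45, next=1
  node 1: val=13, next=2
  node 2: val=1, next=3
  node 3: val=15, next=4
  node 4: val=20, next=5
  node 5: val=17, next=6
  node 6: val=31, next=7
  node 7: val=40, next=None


Floyd's tortoise (slow, +1) and hare (fast, +2):
  init: slow=0, fast=0
  step 1: slow=1, fast=2
  step 2: slow=2, fast=4
  step 3: slow=3, fast=6
  step 4: fast 6->7->None, no cycle

Cycle: no


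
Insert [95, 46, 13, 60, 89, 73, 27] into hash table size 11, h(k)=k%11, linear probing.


Insert 95: h=7 -> slot 7
Insert 46: h=2 -> slot 2
Insert 13: h=2, 1 probes -> slot 3
Insert 60: h=5 -> slot 5
Insert 89: h=1 -> slot 1
Insert 73: h=7, 1 probes -> slot 8
Insert 27: h=5, 1 probes -> slot 6

Table: [None, 89, 46, 13, None, 60, 27, 95, 73, None, None]


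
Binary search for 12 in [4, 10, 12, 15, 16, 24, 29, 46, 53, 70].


Step 1: lo=0, hi=9, mid=4, val=16
Step 2: lo=0, hi=3, mid=1, val=10
Step 3: lo=2, hi=3, mid=2, val=12

Found at index 2


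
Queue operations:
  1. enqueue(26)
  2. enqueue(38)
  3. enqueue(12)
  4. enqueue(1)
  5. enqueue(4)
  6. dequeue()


enqueue(26) -> [26]
enqueue(38) -> [26, 38]
enqueue(12) -> [26, 38, 12]
enqueue(1) -> [26, 38, 12, 1]
enqueue(4) -> [26, 38, 12, 1, 4]
dequeue()->26, [38, 12, 1, 4]

Final queue: [38, 12, 1, 4]


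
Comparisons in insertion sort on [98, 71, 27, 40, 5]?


Algorithm: insertion sort
Input: [98, 71, 27, 40, 5]
Sorted: [5, 27, 40, 71, 98]

10


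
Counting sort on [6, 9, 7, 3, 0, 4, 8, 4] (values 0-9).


Input: [6, 9, 7, 3, 0, 4, 8, 4]
Counts: [1, 0, 0, 1, 2, 0, 1, 1, 1, 1]

Sorted: [0, 3, 4, 4, 6, 7, 8, 9]


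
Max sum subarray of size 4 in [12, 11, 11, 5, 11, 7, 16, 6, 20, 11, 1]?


[0:4]: 39
[1:5]: 38
[2:6]: 34
[3:7]: 39
[4:8]: 40
[5:9]: 49
[6:10]: 53
[7:11]: 38

Max: 53 at [6:10]


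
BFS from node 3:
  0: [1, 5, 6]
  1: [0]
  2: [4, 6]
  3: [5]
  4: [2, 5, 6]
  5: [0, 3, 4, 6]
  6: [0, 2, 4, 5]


Visit 3, enqueue [5]
Visit 5, enqueue [0, 4, 6]
Visit 0, enqueue [1]
Visit 4, enqueue [2]
Visit 6, enqueue []
Visit 1, enqueue []
Visit 2, enqueue []

BFS order: [3, 5, 0, 4, 6, 1, 2]


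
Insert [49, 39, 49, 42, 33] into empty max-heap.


Insert 49: [49]
Insert 39: [49, 39]
Insert 49: [49, 39, 49]
Insert 42: [49, 42, 49, 39]
Insert 33: [49, 42, 49, 39, 33]

Final heap: [49, 42, 49, 39, 33]


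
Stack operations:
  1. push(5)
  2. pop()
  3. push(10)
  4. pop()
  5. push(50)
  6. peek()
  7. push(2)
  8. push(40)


push(5) -> [5]
pop()->5, []
push(10) -> [10]
pop()->10, []
push(50) -> [50]
peek()->50
push(2) -> [50, 2]
push(40) -> [50, 2, 40]

Final stack: [50, 2, 40]


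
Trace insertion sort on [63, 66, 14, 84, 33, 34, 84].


Initial: [63, 66, 14, 84, 33, 34, 84]
Insert 66: [63, 66, 14, 84, 33, 34, 84]
Insert 14: [14, 63, 66, 84, 33, 34, 84]
Insert 84: [14, 63, 66, 84, 33, 34, 84]
Insert 33: [14, 33, 63, 66, 84, 34, 84]
Insert 34: [14, 33, 34, 63, 66, 84, 84]
Insert 84: [14, 33, 34, 63, 66, 84, 84]

Sorted: [14, 33, 34, 63, 66, 84, 84]


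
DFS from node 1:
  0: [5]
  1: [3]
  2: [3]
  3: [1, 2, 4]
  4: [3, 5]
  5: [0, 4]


Visit 1, push [3]
Visit 3, push [4, 2]
Visit 2, push []
Visit 4, push [5]
Visit 5, push [0]
Visit 0, push []

DFS order: [1, 3, 2, 4, 5, 0]


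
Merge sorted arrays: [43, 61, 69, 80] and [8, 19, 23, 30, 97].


Take 8 from B
Take 19 from B
Take 23 from B
Take 30 from B
Take 43 from A
Take 61 from A
Take 69 from A
Take 80 from A

Merged: [8, 19, 23, 30, 43, 61, 69, 80, 97]


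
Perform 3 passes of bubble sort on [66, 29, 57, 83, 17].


Initial: [66, 29, 57, 83, 17]
Pass 1: [29, 57, 66, 17, 83] (3 swaps)
Pass 2: [29, 57, 17, 66, 83] (1 swaps)
Pass 3: [29, 17, 57, 66, 83] (1 swaps)

After 3 passes: [29, 17, 57, 66, 83]


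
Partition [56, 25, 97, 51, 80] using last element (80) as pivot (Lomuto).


Pivot: 80
  56 <= 80: advance i (no swap)
  25 <= 80: advance i (no swap)
  51 <= 80: swap -> [56, 25, 51, 97, 80]
Place pivot at 3: [56, 25, 51, 80, 97]

Partitioned: [56, 25, 51, 80, 97]


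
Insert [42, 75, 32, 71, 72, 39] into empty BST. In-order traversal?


Insert 42: root
Insert 75: R from 42
Insert 32: L from 42
Insert 71: R from 42 -> L from 75
Insert 72: R from 42 -> L from 75 -> R from 71
Insert 39: L from 42 -> R from 32

In-order: [32, 39, 42, 71, 72, 75]


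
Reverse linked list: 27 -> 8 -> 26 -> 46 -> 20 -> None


Step 1: curr=27, set curr.next=prev(None) | reversed so far: 27
Step 2: curr=8, set curr.next=prev(27) | reversed so far: 8 -> 27
Step 3: curr=26, set curr.next=prev(8) | reversed so far: 26 -> 8 -> 27
Step 4: curr=46, set curr.next=prev(26) | reversed so far: 46 -> 26 -> 8 -> 27
Step 5: curr=20, set curr.next=prev(46) | reversed so far: 20 -> 46 -> 26 -> 8 -> 27

20 -> 46 -> 26 -> 8 -> 27 -> None


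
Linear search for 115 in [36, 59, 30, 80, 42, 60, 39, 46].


i=0: 36!=115
i=1: 59!=115
i=2: 30!=115
i=3: 80!=115
i=4: 42!=115
i=5: 60!=115
i=6: 39!=115
i=7: 46!=115

Not found, 8 comps


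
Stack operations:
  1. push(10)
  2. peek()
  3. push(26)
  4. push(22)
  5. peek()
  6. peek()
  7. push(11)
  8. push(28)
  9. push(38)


push(10) -> [10]
peek()->10
push(26) -> [10, 26]
push(22) -> [10, 26, 22]
peek()->22
peek()->22
push(11) -> [10, 26, 22, 11]
push(28) -> [10, 26, 22, 11, 28]
push(38) -> [10, 26, 22, 11, 28, 38]

Final stack: [10, 26, 22, 11, 28, 38]


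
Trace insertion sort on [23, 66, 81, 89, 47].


Initial: [23, 66, 81, 89, 47]
Insert 66: [23, 66, 81, 89, 47]
Insert 81: [23, 66, 81, 89, 47]
Insert 89: [23, 66, 81, 89, 47]
Insert 47: [23, 47, 66, 81, 89]

Sorted: [23, 47, 66, 81, 89]


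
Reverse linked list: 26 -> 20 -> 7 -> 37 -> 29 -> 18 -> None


Step 1: curr=26, set curr.next=prev(None) | reversed so far: 26
Step 2: curr=20, set curr.next=prev(26) | reversed so far: 20 -> 26
Step 3: curr=7, set curr.next=prev(20) | reversed so far: 7 -> 20 -> 26
Step 4: curr=37, set curr.next=prev(7) | reversed so far: 37 -> 7 -> 20 -> 26
Step 5: curr=29, set curr.next=prev(37) | reversed so far: 29 -> 37 -> 7 -> 20 -> 26
Step 6: curr=18, set curr.next=prev(29) | reversed so far: 18 -> 29 -> 37 -> 7 -> 20 -> 26

18 -> 29 -> 37 -> 7 -> 20 -> 26 -> None


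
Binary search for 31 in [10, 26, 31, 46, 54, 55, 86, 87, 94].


Step 1: lo=0, hi=8, mid=4, val=54
Step 2: lo=0, hi=3, mid=1, val=26
Step 3: lo=2, hi=3, mid=2, val=31

Found at index 2


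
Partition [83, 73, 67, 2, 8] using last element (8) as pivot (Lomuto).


Pivot: 8
  2 <= 8: swap -> [2, 73, 67, 83, 8]
Place pivot at 1: [2, 8, 67, 83, 73]

Partitioned: [2, 8, 67, 83, 73]


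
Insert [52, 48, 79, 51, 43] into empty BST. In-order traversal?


Insert 52: root
Insert 48: L from 52
Insert 79: R from 52
Insert 51: L from 52 -> R from 48
Insert 43: L from 52 -> L from 48

In-order: [43, 48, 51, 52, 79]


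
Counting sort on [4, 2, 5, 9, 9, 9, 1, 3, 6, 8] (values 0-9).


Input: [4, 2, 5, 9, 9, 9, 1, 3, 6, 8]
Counts: [0, 1, 1, 1, 1, 1, 1, 0, 1, 3]

Sorted: [1, 2, 3, 4, 5, 6, 8, 9, 9, 9]


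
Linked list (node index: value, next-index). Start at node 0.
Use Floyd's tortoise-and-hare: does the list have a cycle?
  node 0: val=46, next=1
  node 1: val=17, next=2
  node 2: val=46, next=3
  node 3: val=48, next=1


Floyd's tortoise (slow, +1) and hare (fast, +2):
  init: slow=0, fast=0
  step 1: slow=1, fast=2
  step 2: slow=2, fast=1
  step 3: slow=3, fast=3
  slow == fast at node 3: cycle detected

Cycle: yes


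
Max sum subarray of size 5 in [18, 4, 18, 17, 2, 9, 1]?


[0:5]: 59
[1:6]: 50
[2:7]: 47

Max: 59 at [0:5]


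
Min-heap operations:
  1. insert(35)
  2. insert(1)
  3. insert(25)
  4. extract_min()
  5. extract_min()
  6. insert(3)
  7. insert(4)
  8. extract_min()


insert(35) -> [35]
insert(1) -> [1, 35]
insert(25) -> [1, 35, 25]
extract_min()->1, [25, 35]
extract_min()->25, [35]
insert(3) -> [3, 35]
insert(4) -> [3, 35, 4]
extract_min()->3, [4, 35]

Final heap: [4, 35]


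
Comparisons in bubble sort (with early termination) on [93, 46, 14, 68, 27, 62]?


Algorithm: bubble sort (with early termination)
Input: [93, 46, 14, 68, 27, 62]
Sorted: [14, 27, 46, 62, 68, 93]

14


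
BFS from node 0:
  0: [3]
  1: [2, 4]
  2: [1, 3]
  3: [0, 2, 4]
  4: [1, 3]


Visit 0, enqueue [3]
Visit 3, enqueue [2, 4]
Visit 2, enqueue [1]
Visit 4, enqueue []
Visit 1, enqueue []

BFS order: [0, 3, 2, 4, 1]


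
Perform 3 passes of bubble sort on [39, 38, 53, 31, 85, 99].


Initial: [39, 38, 53, 31, 85, 99]
Pass 1: [38, 39, 31, 53, 85, 99] (2 swaps)
Pass 2: [38, 31, 39, 53, 85, 99] (1 swaps)
Pass 3: [31, 38, 39, 53, 85, 99] (1 swaps)

After 3 passes: [31, 38, 39, 53, 85, 99]


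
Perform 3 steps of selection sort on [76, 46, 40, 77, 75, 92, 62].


Initial: [76, 46, 40, 77, 75, 92, 62]
Step 1: min=40 at 2
  Swap: [40, 46, 76, 77, 75, 92, 62]
Step 2: min=46 at 1
  Swap: [40, 46, 76, 77, 75, 92, 62]
Step 3: min=62 at 6
  Swap: [40, 46, 62, 77, 75, 92, 76]

After 3 steps: [40, 46, 62, 77, 75, 92, 76]


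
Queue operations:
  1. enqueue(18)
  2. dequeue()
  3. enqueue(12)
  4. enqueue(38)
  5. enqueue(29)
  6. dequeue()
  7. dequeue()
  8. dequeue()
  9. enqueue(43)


enqueue(18) -> [18]
dequeue()->18, []
enqueue(12) -> [12]
enqueue(38) -> [12, 38]
enqueue(29) -> [12, 38, 29]
dequeue()->12, [38, 29]
dequeue()->38, [29]
dequeue()->29, []
enqueue(43) -> [43]

Final queue: [43]


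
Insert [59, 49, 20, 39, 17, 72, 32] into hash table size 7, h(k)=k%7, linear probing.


Insert 59: h=3 -> slot 3
Insert 49: h=0 -> slot 0
Insert 20: h=6 -> slot 6
Insert 39: h=4 -> slot 4
Insert 17: h=3, 2 probes -> slot 5
Insert 72: h=2 -> slot 2
Insert 32: h=4, 4 probes -> slot 1

Table: [49, 32, 72, 59, 39, 17, 20]


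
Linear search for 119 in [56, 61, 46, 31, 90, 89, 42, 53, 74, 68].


i=0: 56!=119
i=1: 61!=119
i=2: 46!=119
i=3: 31!=119
i=4: 90!=119
i=5: 89!=119
i=6: 42!=119
i=7: 53!=119
i=8: 74!=119
i=9: 68!=119

Not found, 10 comps


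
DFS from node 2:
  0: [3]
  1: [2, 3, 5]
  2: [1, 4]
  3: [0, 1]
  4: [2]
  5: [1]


Visit 2, push [4, 1]
Visit 1, push [5, 3]
Visit 3, push [0]
Visit 0, push []
Visit 5, push []
Visit 4, push []

DFS order: [2, 1, 3, 0, 5, 4]


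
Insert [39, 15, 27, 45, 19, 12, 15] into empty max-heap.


Insert 39: [39]
Insert 15: [39, 15]
Insert 27: [39, 15, 27]
Insert 45: [45, 39, 27, 15]
Insert 19: [45, 39, 27, 15, 19]
Insert 12: [45, 39, 27, 15, 19, 12]
Insert 15: [45, 39, 27, 15, 19, 12, 15]

Final heap: [45, 39, 27, 15, 19, 12, 15]


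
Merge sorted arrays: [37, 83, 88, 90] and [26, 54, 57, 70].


Take 26 from B
Take 37 from A
Take 54 from B
Take 57 from B
Take 70 from B

Merged: [26, 37, 54, 57, 70, 83, 88, 90]


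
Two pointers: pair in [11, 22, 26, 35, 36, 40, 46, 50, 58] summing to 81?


lo=0(11)+hi=8(58)=69
lo=1(22)+hi=8(58)=80
lo=2(26)+hi=8(58)=84
lo=2(26)+hi=7(50)=76
lo=3(35)+hi=7(50)=85
lo=3(35)+hi=6(46)=81

Yes: 35+46=81


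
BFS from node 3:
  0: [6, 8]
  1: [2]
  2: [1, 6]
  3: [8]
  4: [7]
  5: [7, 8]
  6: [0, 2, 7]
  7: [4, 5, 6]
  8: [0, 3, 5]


Visit 3, enqueue [8]
Visit 8, enqueue [0, 5]
Visit 0, enqueue [6]
Visit 5, enqueue [7]
Visit 6, enqueue [2]
Visit 7, enqueue [4]
Visit 2, enqueue [1]
Visit 4, enqueue []
Visit 1, enqueue []

BFS order: [3, 8, 0, 5, 6, 7, 2, 4, 1]


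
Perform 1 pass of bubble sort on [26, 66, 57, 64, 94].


Initial: [26, 66, 57, 64, 94]
Pass 1: [26, 57, 64, 66, 94] (2 swaps)

After 1 pass: [26, 57, 64, 66, 94]
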